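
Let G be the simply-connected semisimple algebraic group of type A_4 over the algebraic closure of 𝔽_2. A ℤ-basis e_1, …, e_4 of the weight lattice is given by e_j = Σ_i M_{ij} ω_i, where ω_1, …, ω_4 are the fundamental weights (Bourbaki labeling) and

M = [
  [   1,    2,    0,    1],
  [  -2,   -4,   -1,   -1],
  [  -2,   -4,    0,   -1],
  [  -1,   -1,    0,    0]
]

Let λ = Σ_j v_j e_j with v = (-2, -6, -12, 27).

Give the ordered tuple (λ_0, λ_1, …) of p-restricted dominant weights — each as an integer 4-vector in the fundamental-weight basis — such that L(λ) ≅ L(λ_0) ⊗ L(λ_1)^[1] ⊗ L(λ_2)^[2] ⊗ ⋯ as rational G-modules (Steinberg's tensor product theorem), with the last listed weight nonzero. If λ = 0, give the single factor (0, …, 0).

Compute c_i = Σ_j M_{ij} v_j with v = (-2, -6, -12, 27):
  c_1 = (1)·(-2) + (2)·(-6) + (0)·(-12) + (1)·(27) = 13
  c_2 = (-2)·(-2) + (-4)·(-6) + (-1)·(-12) + (-1)·(27) = 13
  c_3 = (-2)·(-2) + (-4)·(-6) + (0)·(-12) + (-1)·(27) = 1
  c_4 = (-1)·(-2) + (-1)·(-6) + (0)·(-12) + (0)·(27) = 8
p = 2; digits c_i = Σ_j d_{ij}·2^j, 0 ≤ d_{ij} < 2:
  c_1 = 13 = 1·2^0 + 0·2^1 + 1·2^2 + 1·2^3
  c_2 = 13 = 1·2^0 + 0·2^1 + 1·2^2 + 1·2^3
  c_3 = 1 = 1·2^0
  c_4 = 8 = 0·2^0 + 0·2^1 + 0·2^2 + 1·2^3
p-restricted factor λ_0 = (1, 1, 1, 0)
p-restricted factor λ_1 = (0, 0, 0, 0)
p-restricted factor λ_2 = (1, 1, 0, 0)
p-restricted factor λ_3 = (1, 1, 0, 1)

((1, 1, 1, 0), (0, 0, 0, 0), (1, 1, 0, 0), (1, 1, 0, 1))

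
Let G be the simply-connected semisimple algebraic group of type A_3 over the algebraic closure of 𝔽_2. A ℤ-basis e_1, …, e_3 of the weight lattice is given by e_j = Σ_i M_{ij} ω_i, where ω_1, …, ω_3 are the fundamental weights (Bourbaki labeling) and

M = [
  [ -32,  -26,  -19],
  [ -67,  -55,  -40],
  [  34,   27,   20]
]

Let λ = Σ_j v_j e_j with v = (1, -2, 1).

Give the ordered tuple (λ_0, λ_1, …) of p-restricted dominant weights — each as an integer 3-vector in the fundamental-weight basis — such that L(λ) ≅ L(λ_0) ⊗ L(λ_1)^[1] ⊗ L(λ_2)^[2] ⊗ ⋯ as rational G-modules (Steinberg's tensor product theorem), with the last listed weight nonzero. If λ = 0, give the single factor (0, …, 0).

((1, 1, 0), (0, 1, 0))

Compute c_i = Σ_j M_{ij} v_j with v = (1, -2, 1):
  c_1 = (-32)·(1) + (-26)·(-2) + (-19)·(1) = 1
  c_2 = (-67)·(1) + (-55)·(-2) + (-40)·(1) = 3
  c_3 = (34)·(1) + (27)·(-2) + (20)·(1) = 0
Expand coordinatewise in base 2:
  c_1 = 1 = 1·2^0
  c_2 = 3 = 1·2^0 + 1·2^1
  c_3 = 0
p-restricted factor λ_0 = (1, 1, 0)
p-restricted factor λ_1 = (0, 1, 0)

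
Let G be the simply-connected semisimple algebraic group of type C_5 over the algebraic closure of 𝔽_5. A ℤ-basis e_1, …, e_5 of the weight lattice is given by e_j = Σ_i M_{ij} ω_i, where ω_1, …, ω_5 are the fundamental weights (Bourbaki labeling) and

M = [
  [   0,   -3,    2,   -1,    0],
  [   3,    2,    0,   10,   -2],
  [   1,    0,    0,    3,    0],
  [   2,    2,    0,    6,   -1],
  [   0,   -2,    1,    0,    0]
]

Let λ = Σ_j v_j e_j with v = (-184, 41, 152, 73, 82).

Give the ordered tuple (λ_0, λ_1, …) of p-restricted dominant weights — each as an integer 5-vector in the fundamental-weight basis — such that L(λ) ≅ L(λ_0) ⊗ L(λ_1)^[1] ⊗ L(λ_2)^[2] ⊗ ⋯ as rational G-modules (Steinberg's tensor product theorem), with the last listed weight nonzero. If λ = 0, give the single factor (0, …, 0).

Compute c_i = Σ_j M_{ij} v_j with v = (-184, 41, 152, 73, 82):
  c_1 = (0)·(-184) + (-3)·(41) + (2)·(152) + (-1)·(73) + (0)·(82) = 108
  c_2 = (3)·(-184) + (2)·(41) + (0)·(152) + (10)·(73) + (-2)·(82) = 96
  c_3 = (1)·(-184) + (0)·(41) + (0)·(152) + (3)·(73) + (0)·(82) = 35
  c_4 = (2)·(-184) + (2)·(41) + (0)·(152) + (6)·(73) + (-1)·(82) = 70
  c_5 = (0)·(-184) + (-2)·(41) + (1)·(152) + (0)·(73) + (0)·(82) = 70
Writing each c_i in base p = 5:
  c_1 = 108 = 3·5^0 + 1·5^1 + 4·5^2
  c_2 = 96 = 1·5^0 + 4·5^1 + 3·5^2
  c_3 = 35 = 0·5^0 + 2·5^1 + 1·5^2
  c_4 = 70 = 0·5^0 + 4·5^1 + 2·5^2
  c_5 = 70 = 0·5^0 + 4·5^1 + 2·5^2
Factor λ_0 = (3, 1, 0, 0, 0)
Factor λ_1 = (1, 4, 2, 4, 4)
Factor λ_2 = (4, 3, 1, 2, 2)

((3, 1, 0, 0, 0), (1, 4, 2, 4, 4), (4, 3, 1, 2, 2))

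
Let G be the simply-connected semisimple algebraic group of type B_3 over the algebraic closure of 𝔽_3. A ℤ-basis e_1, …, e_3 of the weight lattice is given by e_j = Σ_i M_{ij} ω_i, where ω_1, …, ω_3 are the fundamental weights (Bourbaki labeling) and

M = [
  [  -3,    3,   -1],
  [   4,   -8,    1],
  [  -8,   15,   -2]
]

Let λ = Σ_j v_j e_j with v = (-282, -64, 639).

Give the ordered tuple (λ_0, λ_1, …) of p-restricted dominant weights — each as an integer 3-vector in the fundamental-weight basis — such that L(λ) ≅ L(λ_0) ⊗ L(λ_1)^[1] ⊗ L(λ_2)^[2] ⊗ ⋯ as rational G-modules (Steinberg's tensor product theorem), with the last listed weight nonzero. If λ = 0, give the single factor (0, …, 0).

In the fundamental-weight basis, λ has coordinates c = M·v (v = (-282, -64, 639)):
  c_1 = (-3)·(-282) + (3)·(-64) + (-1)·(639) = 15
  c_2 = (4)·(-282) + (-8)·(-64) + (1)·(639) = 23
  c_3 = (-8)·(-282) + (15)·(-64) + (-2)·(639) = 18
p = 3; digits c_i = Σ_j d_{ij}·3^j, 0 ≤ d_{ij} < 3:
  c_1 = 15 = 0·3^0 + 2·3^1 + 1·3^2
  c_2 = 23 = 2·3^0 + 1·3^1 + 2·3^2
  c_3 = 18 = 0·3^0 + 0·3^1 + 2·3^2
p-restricted factor λ_0 = (0, 2, 0)
p-restricted factor λ_1 = (2, 1, 0)
p-restricted factor λ_2 = (1, 2, 2)

((0, 2, 0), (2, 1, 0), (1, 2, 2))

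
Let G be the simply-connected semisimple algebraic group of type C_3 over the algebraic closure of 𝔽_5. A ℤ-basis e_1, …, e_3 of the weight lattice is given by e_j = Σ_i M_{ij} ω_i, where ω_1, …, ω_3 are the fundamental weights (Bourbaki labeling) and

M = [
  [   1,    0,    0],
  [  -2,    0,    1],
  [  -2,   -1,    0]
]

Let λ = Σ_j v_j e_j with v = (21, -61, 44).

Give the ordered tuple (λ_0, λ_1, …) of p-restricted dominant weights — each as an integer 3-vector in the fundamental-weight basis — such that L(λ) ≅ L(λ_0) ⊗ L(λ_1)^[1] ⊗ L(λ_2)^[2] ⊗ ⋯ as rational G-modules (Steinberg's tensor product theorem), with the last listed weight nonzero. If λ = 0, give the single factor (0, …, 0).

((1, 2, 4), (4, 0, 3))

In the fundamental-weight basis, λ has coordinates c = M·v (v = (21, -61, 44)):
  c_1 = (1)·(21) + (0)·(-61) + (0)·(44) = 21
  c_2 = (-2)·(21) + (0)·(-61) + (1)·(44) = 2
  c_3 = (-2)·(21) + (-1)·(-61) + (0)·(44) = 19
Base-5 expansion of each c_i:
  c_1 = 21 = 1·5^0 + 4·5^1
  c_2 = 2 = 2·5^0
  c_3 = 19 = 4·5^0 + 3·5^1
p-restricted factor λ_0 = (1, 2, 4)
p-restricted factor λ_1 = (4, 0, 3)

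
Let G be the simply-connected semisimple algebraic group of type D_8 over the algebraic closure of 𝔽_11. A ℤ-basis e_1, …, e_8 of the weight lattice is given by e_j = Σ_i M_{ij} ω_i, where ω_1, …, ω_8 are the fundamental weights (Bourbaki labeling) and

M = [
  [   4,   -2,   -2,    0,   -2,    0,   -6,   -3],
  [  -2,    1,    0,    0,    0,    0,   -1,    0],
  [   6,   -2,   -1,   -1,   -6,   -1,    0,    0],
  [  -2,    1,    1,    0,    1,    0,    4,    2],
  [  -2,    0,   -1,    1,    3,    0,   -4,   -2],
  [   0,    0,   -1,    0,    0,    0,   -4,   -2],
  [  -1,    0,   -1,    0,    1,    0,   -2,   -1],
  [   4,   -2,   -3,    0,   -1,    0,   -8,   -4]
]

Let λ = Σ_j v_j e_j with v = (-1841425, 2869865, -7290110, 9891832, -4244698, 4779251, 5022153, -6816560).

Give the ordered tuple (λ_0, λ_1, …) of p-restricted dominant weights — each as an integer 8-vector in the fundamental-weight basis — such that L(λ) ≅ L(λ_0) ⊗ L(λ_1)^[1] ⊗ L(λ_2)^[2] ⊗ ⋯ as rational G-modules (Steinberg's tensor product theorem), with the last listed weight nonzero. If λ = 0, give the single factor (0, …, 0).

ω-coordinates c = M·v, v = (-1841425, 2869865, -7290110, 9891832, -4244698, 4779251, 5022153, -6816560):
  c_1 = 4*-1841425 + -2*2869865 + -2*-7290110 + 0*9891832 + -2*-4244698 + 0*4779251 + -6*5022153 + -3*-6816560 = 280948
  c_2 = -2*-1841425 + 1*2869865 + 0*-7290110 + 0*9891832 + 0*-4244698 + 0*4779251 + -1*5022153 + 0*-6816560 = 1530562
  c_3 = 6*-1841425 + -2*2869865 + -1*-7290110 + -1*9891832 + -6*-4244698 + -1*4779251 + 0*5022153 + 0*-6816560 = 1298935
  c_4 = -2*-1841425 + 1*2869865 + 1*-7290110 + 0*9891832 + 1*-4244698 + 0*4779251 + 4*5022153 + 2*-6816560 = 1473399
  c_5 = -2*-1841425 + 0*2869865 + -1*-7290110 + 1*9891832 + 3*-4244698 + 0*4779251 + -4*5022153 + -2*-6816560 = 1675206
  c_6 = 0*-1841425 + 0*2869865 + -1*-7290110 + 0*9891832 + 0*-4244698 + 0*4779251 + -4*5022153 + -2*-6816560 = 834618
  c_7 = -1*-1841425 + 0*2869865 + -1*-7290110 + 0*9891832 + 1*-4244698 + 0*4779251 + -2*5022153 + -1*-6816560 = 1659091
  c_8 = 4*-1841425 + -2*2869865 + -3*-7290110 + 0*9891832 + -1*-4244698 + 0*4779251 + -8*5022153 + -4*-6816560 = 98614
Expand coordinatewise in base 11:
  c_1 = 280948 = 8·11^0 + 9·11^1 + 0·11^2 + 2·11^3 + 8·11^4 + 1·11^5
  c_2 = 1530562 = 0·11^0 + 3·11^1 + 10·11^2 + 5·11^3 + 5·11^4 + 9·11^5
  c_3 = 1298935 = 0·11^0 + 0·11^1 + 10·11^2 + 7·11^3 + 0·11^4 + 8·11^5
  c_4 = 1473399 = 4·11^0 + 9·11^1 + 10·11^2 + 6·11^3 + 1·11^4 + 9·11^5
  c_5 = 1675206 = 5·11^0 + 7·11^1 + 6·11^2 + 4·11^3 + 4·11^4 + 10·11^5
  c_6 = 834618 = 4·11^0 + 7·11^1 + 0·11^2 + 0·11^3 + 2·11^4 + 5·11^5
  c_7 = 1659091 = 5·11^0 + 5·11^1 + 5·11^2 + 3·11^3 + 3·11^4 + 10·11^5
  c_8 = 98614 = 10·11^0 + 10·11^1 + 0·11^2 + 8·11^3 + 6·11^4
λ_0 = (8, 0, 0, 4, 5, 4, 5, 10)
λ_1 = (9, 3, 0, 9, 7, 7, 5, 10)
λ_2 = (0, 10, 10, 10, 6, 0, 5, 0)
λ_3 = (2, 5, 7, 6, 4, 0, 3, 8)
λ_4 = (8, 5, 0, 1, 4, 2, 3, 6)
λ_5 = (1, 9, 8, 9, 10, 5, 10, 0)

((8, 0, 0, 4, 5, 4, 5, 10), (9, 3, 0, 9, 7, 7, 5, 10), (0, 10, 10, 10, 6, 0, 5, 0), (2, 5, 7, 6, 4, 0, 3, 8), (8, 5, 0, 1, 4, 2, 3, 6), (1, 9, 8, 9, 10, 5, 10, 0))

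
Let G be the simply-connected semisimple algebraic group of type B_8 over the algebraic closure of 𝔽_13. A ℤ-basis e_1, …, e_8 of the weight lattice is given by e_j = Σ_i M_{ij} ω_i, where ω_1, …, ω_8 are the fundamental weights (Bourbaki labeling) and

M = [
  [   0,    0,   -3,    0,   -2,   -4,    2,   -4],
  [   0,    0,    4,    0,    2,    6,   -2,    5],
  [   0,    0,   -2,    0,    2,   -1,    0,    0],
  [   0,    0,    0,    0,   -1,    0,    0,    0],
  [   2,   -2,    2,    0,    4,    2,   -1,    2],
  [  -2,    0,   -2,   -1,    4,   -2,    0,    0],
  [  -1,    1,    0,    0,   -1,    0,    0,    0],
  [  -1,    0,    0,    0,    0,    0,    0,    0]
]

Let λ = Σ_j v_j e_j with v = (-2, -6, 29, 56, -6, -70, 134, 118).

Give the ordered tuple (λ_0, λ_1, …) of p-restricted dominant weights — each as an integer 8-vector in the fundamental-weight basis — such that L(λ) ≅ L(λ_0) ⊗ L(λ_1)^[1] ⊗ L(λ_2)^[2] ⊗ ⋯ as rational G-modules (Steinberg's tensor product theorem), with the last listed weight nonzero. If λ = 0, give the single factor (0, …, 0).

((1, 6, 0, 6, 4, 6, 2, 2),)

ω-coordinates c = M·v, v = (-2, -6, 29, 56, -6, -70, 134, 118):
  c_1 = 0*-2 + 0*-6 + -3*29 + 0*56 + -2*-6 + -4*-70 + 2*134 + -4*118 = 1
  c_2 = 0*-2 + 0*-6 + 4*29 + 0*56 + 2*-6 + 6*-70 + -2*134 + 5*118 = 6
  c_3 = 0*-2 + 0*-6 + -2*29 + 0*56 + 2*-6 + -1*-70 + 0*134 + 0*118 = 0
  c_4 = 0*-2 + 0*-6 + 0*29 + 0*56 + -1*-6 + 0*-70 + 0*134 + 0*118 = 6
  c_5 = 2*-2 + -2*-6 + 2*29 + 0*56 + 4*-6 + 2*-70 + -1*134 + 2*118 = 4
  c_6 = -2*-2 + 0*-6 + -2*29 + -1*56 + 4*-6 + -2*-70 + 0*134 + 0*118 = 6
  c_7 = -1*-2 + 1*-6 + 0*29 + 0*56 + -1*-6 + 0*-70 + 0*134 + 0*118 = 2
  c_8 = -1*-2 + 0*-6 + 0*29 + 0*56 + 0*-6 + 0*-70 + 0*134 + 0*118 = 2
p = 13; digits c_i = Σ_j d_{ij}·13^j, 0 ≤ d_{ij} < 13:
  c_1 = 1 = 1·13^0
  c_2 = 6 = 6·13^0
  c_3 = 0
  c_4 = 6 = 6·13^0
  c_5 = 4 = 4·13^0
  c_6 = 6 = 6·13^0
  c_7 = 2 = 2·13^0
  c_8 = 2 = 2·13^0
Factor λ_0 = (1, 6, 0, 6, 4, 6, 2, 2)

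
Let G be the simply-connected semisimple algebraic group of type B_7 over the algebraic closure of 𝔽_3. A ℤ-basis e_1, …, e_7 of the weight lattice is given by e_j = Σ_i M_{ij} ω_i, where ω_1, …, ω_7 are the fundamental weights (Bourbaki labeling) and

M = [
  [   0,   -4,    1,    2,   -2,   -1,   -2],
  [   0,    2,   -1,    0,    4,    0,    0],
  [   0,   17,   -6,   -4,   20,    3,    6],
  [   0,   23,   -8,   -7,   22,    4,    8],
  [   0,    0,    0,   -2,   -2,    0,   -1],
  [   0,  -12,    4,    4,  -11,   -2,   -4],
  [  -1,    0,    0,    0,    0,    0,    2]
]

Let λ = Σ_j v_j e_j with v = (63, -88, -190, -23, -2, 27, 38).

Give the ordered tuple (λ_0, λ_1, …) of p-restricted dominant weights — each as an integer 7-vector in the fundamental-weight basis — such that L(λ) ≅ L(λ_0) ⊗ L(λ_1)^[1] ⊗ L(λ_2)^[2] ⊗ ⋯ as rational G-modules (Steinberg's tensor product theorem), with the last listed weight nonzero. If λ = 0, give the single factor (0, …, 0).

((2, 0, 2, 1, 0, 2, 1), (2, 2, 1, 2, 1, 0, 1), (1, 0, 0, 2, 1, 2, 1))

Compute c_i = Σ_j M_{ij} v_j with v = (63, -88, -190, -23, -2, 27, 38):
  c_1 = 0·63 + (-4)·(-88) + (1)·(-190) + (2)·(-23) + (-2)·(-2) + (-1)·(27) + (-2)·(38) = 17
  c_2 = 0·63 + (2)·(-88) + (-1)·(-190) + (0)·(-23) + (4)·(-2) + 0·27 + 0·38 = 6
  c_3 = 0·63 + (17)·(-88) + (-6)·(-190) + (-4)·(-23) + (20)·(-2) + 3·27 + 6·38 = 5
  c_4 = 0·63 + (23)·(-88) + (-8)·(-190) + (-7)·(-23) + (22)·(-2) + 4·27 + 8·38 = 25
  c_5 = 0·63 + (0)·(-88) + (0)·(-190) + (-2)·(-23) + (-2)·(-2) + 0·27 + (-1)·(38) = 12
  c_6 = 0·63 + (-12)·(-88) + (4)·(-190) + (4)·(-23) + (-11)·(-2) + (-2)·(27) + (-4)·(38) = 20
  c_7 = (-1)·(63) + (0)·(-88) + (0)·(-190) + (0)·(-23) + (0)·(-2) + 0·27 + 2·38 = 13
p = 3; digits c_i = Σ_j d_{ij}·3^j, 0 ≤ d_{ij} < 3:
  c_1 = 17 = 2·3^0 + 2·3^1 + 1·3^2
  c_2 = 6 = 0·3^0 + 2·3^1
  c_3 = 5 = 2·3^0 + 1·3^1
  c_4 = 25 = 1·3^0 + 2·3^1 + 2·3^2
  c_5 = 12 = 0·3^0 + 1·3^1 + 1·3^2
  c_6 = 20 = 2·3^0 + 0·3^1 + 2·3^2
  c_7 = 13 = 1·3^0 + 1·3^1 + 1·3^2
λ_0 = (2, 0, 2, 1, 0, 2, 1)
λ_1 = (2, 2, 1, 2, 1, 0, 1)
λ_2 = (1, 0, 0, 2, 1, 2, 1)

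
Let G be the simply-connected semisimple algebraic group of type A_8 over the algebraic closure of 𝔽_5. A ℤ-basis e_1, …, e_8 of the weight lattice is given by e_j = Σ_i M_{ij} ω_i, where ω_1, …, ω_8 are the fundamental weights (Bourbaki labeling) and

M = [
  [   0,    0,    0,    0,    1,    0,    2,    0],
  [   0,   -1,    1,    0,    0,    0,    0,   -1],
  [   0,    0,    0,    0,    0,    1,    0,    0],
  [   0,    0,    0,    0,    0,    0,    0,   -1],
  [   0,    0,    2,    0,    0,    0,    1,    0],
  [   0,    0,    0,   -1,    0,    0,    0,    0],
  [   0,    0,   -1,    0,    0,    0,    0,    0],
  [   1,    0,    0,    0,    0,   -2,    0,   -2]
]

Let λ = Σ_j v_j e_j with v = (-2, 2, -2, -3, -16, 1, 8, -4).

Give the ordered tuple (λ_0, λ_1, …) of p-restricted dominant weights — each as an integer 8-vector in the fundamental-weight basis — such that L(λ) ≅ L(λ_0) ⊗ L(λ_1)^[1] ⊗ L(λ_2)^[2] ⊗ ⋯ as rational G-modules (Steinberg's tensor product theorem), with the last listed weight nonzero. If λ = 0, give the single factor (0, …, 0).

Change of basis e → ω: c = M·v where v = (-2, 2, -2, -3, -16, 1, 8, -4):
  c_1 = 0*-2 + 0*2 + 0*-2 + 0*-3 + 1*-16 + 0*1 + 2*8 + 0*-4 = 0
  c_2 = 0*-2 + -1*2 + 1*-2 + 0*-3 + 0*-16 + 0*1 + 0*8 + -1*-4 = 0
  c_3 = 0*-2 + 0*2 + 0*-2 + 0*-3 + 0*-16 + 1*1 + 0*8 + 0*-4 = 1
  c_4 = 0*-2 + 0*2 + 0*-2 + 0*-3 + 0*-16 + 0*1 + 0*8 + -1*-4 = 4
  c_5 = 0*-2 + 0*2 + 2*-2 + 0*-3 + 0*-16 + 0*1 + 1*8 + 0*-4 = 4
  c_6 = 0*-2 + 0*2 + 0*-2 + -1*-3 + 0*-16 + 0*1 + 0*8 + 0*-4 = 3
  c_7 = 0*-2 + 0*2 + -1*-2 + 0*-3 + 0*-16 + 0*1 + 0*8 + 0*-4 = 2
  c_8 = 1*-2 + 0*2 + 0*-2 + 0*-3 + 0*-16 + -2*1 + 0*8 + -2*-4 = 4
Writing each c_i in base p = 5:
  c_1 = 0
  c_2 = 0
  c_3 = 1 = 1·5^0
  c_4 = 4 = 4·5^0
  c_5 = 4 = 4·5^0
  c_6 = 3 = 3·5^0
  c_7 = 2 = 2·5^0
  c_8 = 4 = 4·5^0
p-restricted factor λ_0 = (0, 0, 1, 4, 4, 3, 2, 4)

((0, 0, 1, 4, 4, 3, 2, 4),)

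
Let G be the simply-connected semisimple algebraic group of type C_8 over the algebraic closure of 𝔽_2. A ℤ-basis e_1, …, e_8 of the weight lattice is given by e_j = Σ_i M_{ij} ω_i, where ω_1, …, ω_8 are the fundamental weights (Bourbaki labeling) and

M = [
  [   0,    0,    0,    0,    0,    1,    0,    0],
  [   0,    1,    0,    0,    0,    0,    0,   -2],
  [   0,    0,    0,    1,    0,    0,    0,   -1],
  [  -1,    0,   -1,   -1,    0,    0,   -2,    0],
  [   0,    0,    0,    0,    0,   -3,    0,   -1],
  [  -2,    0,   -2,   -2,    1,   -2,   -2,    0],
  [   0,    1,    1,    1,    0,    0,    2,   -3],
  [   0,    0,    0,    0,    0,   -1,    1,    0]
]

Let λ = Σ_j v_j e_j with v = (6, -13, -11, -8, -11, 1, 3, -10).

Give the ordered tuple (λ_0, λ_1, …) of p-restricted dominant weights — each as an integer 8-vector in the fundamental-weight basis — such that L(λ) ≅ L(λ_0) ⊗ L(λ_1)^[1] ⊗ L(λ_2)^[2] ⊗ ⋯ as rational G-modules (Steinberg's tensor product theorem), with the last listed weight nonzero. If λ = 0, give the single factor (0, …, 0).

((1, 1, 0, 1, 1, 1, 0, 0), (0, 1, 1, 1, 1, 1, 0, 1), (0, 1, 0, 1, 1, 1, 1, 0))

Change of basis e → ω: c = M·v where v = (6, -13, -11, -8, -11, 1, 3, -10):
  c_1 = 0·6 + (0)·(-13) + (0)·(-11) + (0)·(-8) + (0)·(-11) + 1·1 + 0·3 + (0)·(-10) = 1
  c_2 = 0·6 + (1)·(-13) + (0)·(-11) + (0)·(-8) + (0)·(-11) + 0·1 + 0·3 + (-2)·(-10) = 7
  c_3 = 0·6 + (0)·(-13) + (0)·(-11) + (1)·(-8) + (0)·(-11) + 0·1 + 0·3 + (-1)·(-10) = 2
  c_4 = (-1)·(6) + (0)·(-13) + (-1)·(-11) + (-1)·(-8) + (0)·(-11) + 0·1 + (-2)·(3) + (0)·(-10) = 7
  c_5 = 0·6 + (0)·(-13) + (0)·(-11) + (0)·(-8) + (0)·(-11) + (-3)·(1) + 0·3 + (-1)·(-10) = 7
  c_6 = (-2)·(6) + (0)·(-13) + (-2)·(-11) + (-2)·(-8) + (1)·(-11) + (-2)·(1) + (-2)·(3) + (0)·(-10) = 7
  c_7 = 0·6 + (1)·(-13) + (1)·(-11) + (1)·(-8) + (0)·(-11) + 0·1 + 2·3 + (-3)·(-10) = 4
  c_8 = 0·6 + (0)·(-13) + (0)·(-11) + (0)·(-8) + (0)·(-11) + (-1)·(1) + 1·3 + (0)·(-10) = 2
p = 2; digits c_i = Σ_j d_{ij}·2^j, 0 ≤ d_{ij} < 2:
  c_1 = 1 = 1·2^0
  c_2 = 7 = 1·2^0 + 1·2^1 + 1·2^2
  c_3 = 2 = 0·2^0 + 1·2^1
  c_4 = 7 = 1·2^0 + 1·2^1 + 1·2^2
  c_5 = 7 = 1·2^0 + 1·2^1 + 1·2^2
  c_6 = 7 = 1·2^0 + 1·2^1 + 1·2^2
  c_7 = 4 = 0·2^0 + 0·2^1 + 1·2^2
  c_8 = 2 = 0·2^0 + 1·2^1
λ_0 = (1, 1, 0, 1, 1, 1, 0, 0)
λ_1 = (0, 1, 1, 1, 1, 1, 0, 1)
λ_2 = (0, 1, 0, 1, 1, 1, 1, 0)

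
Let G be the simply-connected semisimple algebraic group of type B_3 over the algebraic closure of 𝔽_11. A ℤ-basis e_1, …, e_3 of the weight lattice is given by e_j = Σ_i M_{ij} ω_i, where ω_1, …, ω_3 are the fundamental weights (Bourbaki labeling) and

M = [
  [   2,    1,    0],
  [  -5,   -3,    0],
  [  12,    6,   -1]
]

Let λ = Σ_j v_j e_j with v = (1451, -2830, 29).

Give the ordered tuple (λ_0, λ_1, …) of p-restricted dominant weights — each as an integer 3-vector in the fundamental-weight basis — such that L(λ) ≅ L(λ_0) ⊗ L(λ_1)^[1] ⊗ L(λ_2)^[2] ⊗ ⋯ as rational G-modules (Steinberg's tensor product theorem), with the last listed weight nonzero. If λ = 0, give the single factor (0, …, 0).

Compute c_i = Σ_j M_{ij} v_j with v = (1451, -2830, 29):
  c_1 = 2*1451 + 1*-2830 + 0*29 = 72
  c_2 = -5*1451 + -3*-2830 + 0*29 = 1235
  c_3 = 12*1451 + 6*-2830 + -1*29 = 403
Writing each c_i in base p = 11:
  c_1 = 72 = 6·11^0 + 6·11^1
  c_2 = 1235 = 3·11^0 + 2·11^1 + 10·11^2
  c_3 = 403 = 7·11^0 + 3·11^1 + 3·11^2
λ_0 = (6, 3, 7)
λ_1 = (6, 2, 3)
λ_2 = (0, 10, 3)

((6, 3, 7), (6, 2, 3), (0, 10, 3))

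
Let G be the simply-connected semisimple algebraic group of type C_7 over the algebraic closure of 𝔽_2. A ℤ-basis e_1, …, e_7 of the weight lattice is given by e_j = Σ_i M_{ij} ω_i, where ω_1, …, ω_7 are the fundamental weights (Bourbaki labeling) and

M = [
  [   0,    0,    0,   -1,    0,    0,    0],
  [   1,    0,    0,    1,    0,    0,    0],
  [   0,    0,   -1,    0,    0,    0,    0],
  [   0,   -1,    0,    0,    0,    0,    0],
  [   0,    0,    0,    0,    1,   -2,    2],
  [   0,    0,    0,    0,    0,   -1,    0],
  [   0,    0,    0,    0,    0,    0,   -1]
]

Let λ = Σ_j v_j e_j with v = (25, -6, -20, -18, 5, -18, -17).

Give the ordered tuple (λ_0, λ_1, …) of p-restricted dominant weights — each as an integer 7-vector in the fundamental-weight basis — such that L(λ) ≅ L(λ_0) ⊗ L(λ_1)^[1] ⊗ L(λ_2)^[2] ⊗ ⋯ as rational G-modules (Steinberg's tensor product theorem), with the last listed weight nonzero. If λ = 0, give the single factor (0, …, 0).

In the fundamental-weight basis, λ has coordinates c = M·v (v = (25, -6, -20, -18, 5, -18, -17)):
  c_1 = 0·25 + (0)·(-6) + (0)·(-20) + (-1)·(-18) + 0·5 + (0)·(-18) + (0)·(-17) = 18
  c_2 = 1·25 + (0)·(-6) + (0)·(-20) + (1)·(-18) + 0·5 + (0)·(-18) + (0)·(-17) = 7
  c_3 = 0·25 + (0)·(-6) + (-1)·(-20) + (0)·(-18) + 0·5 + (0)·(-18) + (0)·(-17) = 20
  c_4 = 0·25 + (-1)·(-6) + (0)·(-20) + (0)·(-18) + 0·5 + (0)·(-18) + (0)·(-17) = 6
  c_5 = 0·25 + (0)·(-6) + (0)·(-20) + (0)·(-18) + 1·5 + (-2)·(-18) + (2)·(-17) = 7
  c_6 = 0·25 + (0)·(-6) + (0)·(-20) + (0)·(-18) + 0·5 + (-1)·(-18) + (0)·(-17) = 18
  c_7 = 0·25 + (0)·(-6) + (0)·(-20) + (0)·(-18) + 0·5 + (0)·(-18) + (-1)·(-17) = 17
Expand coordinatewise in base 2:
  c_1 = 18 = 0·2^0 + 1·2^1 + 0·2^2 + 0·2^3 + 1·2^4
  c_2 = 7 = 1·2^0 + 1·2^1 + 1·2^2
  c_3 = 20 = 0·2^0 + 0·2^1 + 1·2^2 + 0·2^3 + 1·2^4
  c_4 = 6 = 0·2^0 + 1·2^1 + 1·2^2
  c_5 = 7 = 1·2^0 + 1·2^1 + 1·2^2
  c_6 = 18 = 0·2^0 + 1·2^1 + 0·2^2 + 0·2^3 + 1·2^4
  c_7 = 17 = 1·2^0 + 0·2^1 + 0·2^2 + 0·2^3 + 1·2^4
λ_0 = (0, 1, 0, 0, 1, 0, 1)
λ_1 = (1, 1, 0, 1, 1, 1, 0)
λ_2 = (0, 1, 1, 1, 1, 0, 0)
λ_3 = (0, 0, 0, 0, 0, 0, 0)
λ_4 = (1, 0, 1, 0, 0, 1, 1)

((0, 1, 0, 0, 1, 0, 1), (1, 1, 0, 1, 1, 1, 0), (0, 1, 1, 1, 1, 0, 0), (0, 0, 0, 0, 0, 0, 0), (1, 0, 1, 0, 0, 1, 1))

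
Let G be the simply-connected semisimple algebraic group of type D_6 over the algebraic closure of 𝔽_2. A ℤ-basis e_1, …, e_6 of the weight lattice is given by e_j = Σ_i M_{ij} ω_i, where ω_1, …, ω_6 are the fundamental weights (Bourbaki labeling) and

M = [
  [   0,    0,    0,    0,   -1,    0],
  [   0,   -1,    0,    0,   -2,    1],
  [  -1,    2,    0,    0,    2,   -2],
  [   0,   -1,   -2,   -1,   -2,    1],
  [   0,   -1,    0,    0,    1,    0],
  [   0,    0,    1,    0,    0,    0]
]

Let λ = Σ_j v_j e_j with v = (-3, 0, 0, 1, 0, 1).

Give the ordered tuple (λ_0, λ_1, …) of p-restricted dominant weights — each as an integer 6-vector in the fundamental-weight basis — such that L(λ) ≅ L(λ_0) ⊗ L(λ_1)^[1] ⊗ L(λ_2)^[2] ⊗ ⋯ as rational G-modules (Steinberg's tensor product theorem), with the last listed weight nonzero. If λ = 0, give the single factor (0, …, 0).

In the fundamental-weight basis, λ has coordinates c = M·v (v = (-3, 0, 0, 1, 0, 1)):
  c_1 = (0)·(-3) + (0)·(0) + (0)·(0) + (0)·(1) + (-1)·(0) + (0)·(1) = 0
  c_2 = (0)·(-3) + (-1)·(0) + (0)·(0) + (0)·(1) + (-2)·(0) + (1)·(1) = 1
  c_3 = (-1)·(-3) + (2)·(0) + (0)·(0) + (0)·(1) + (2)·(0) + (-2)·(1) = 1
  c_4 = (0)·(-3) + (-1)·(0) + (-2)·(0) + (-1)·(1) + (-2)·(0) + (1)·(1) = 0
  c_5 = (0)·(-3) + (-1)·(0) + (0)·(0) + (0)·(1) + (1)·(0) + (0)·(1) = 0
  c_6 = (0)·(-3) + (0)·(0) + (1)·(0) + (0)·(1) + (0)·(0) + (0)·(1) = 0
Expand coordinatewise in base 2:
  c_1 = 0
  c_2 = 1 = 1·2^0
  c_3 = 1 = 1·2^0
  c_4 = 0
  c_5 = 0
  c_6 = 0
p-restricted factor λ_0 = (0, 1, 1, 0, 0, 0)

((0, 1, 1, 0, 0, 0),)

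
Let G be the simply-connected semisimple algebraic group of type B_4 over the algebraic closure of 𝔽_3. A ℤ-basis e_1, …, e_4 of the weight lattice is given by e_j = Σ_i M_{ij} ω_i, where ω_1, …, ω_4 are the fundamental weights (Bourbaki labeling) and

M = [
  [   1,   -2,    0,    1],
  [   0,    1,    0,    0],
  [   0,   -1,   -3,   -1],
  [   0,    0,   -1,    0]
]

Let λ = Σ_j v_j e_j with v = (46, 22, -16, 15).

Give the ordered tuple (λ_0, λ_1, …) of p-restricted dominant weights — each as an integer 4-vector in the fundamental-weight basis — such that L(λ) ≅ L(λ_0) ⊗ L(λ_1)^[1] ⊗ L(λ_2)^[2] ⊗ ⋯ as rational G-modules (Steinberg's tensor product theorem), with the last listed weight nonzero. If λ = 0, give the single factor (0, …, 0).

In the fundamental-weight basis, λ has coordinates c = M·v (v = (46, 22, -16, 15)):
  c_1 = 1*46 + -2*22 + 0*-16 + 1*15 = 17
  c_2 = 0*46 + 1*22 + 0*-16 + 0*15 = 22
  c_3 = 0*46 + -1*22 + -3*-16 + -1*15 = 11
  c_4 = 0*46 + 0*22 + -1*-16 + 0*15 = 16
Expand coordinatewise in base 3:
  c_1 = 17 = 2·3^0 + 2·3^1 + 1·3^2
  c_2 = 22 = 1·3^0 + 1·3^1 + 2·3^2
  c_3 = 11 = 2·3^0 + 0·3^1 + 1·3^2
  c_4 = 16 = 1·3^0 + 2·3^1 + 1·3^2
λ_0 = (2, 1, 2, 1)
λ_1 = (2, 1, 0, 2)
λ_2 = (1, 2, 1, 1)

((2, 1, 2, 1), (2, 1, 0, 2), (1, 2, 1, 1))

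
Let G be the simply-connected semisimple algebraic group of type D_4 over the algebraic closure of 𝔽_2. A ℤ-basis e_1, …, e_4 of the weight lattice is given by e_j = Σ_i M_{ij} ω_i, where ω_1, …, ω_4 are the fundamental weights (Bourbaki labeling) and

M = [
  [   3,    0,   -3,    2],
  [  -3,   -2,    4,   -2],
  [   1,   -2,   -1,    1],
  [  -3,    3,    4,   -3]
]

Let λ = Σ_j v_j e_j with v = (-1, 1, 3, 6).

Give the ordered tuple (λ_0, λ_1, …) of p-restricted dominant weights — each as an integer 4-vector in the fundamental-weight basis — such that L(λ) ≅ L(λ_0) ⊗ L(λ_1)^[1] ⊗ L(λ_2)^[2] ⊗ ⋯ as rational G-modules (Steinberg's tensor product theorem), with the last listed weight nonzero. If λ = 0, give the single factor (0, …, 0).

((0, 1, 0, 0),)

Change of basis e → ω: c = M·v where v = (-1, 1, 3, 6):
  c_1 = (3)·(-1) + (0)·(1) + (-3)·(3) + (2)·(6) = 0
  c_2 = (-3)·(-1) + (-2)·(1) + (4)·(3) + (-2)·(6) = 1
  c_3 = (1)·(-1) + (-2)·(1) + (-1)·(3) + (1)·(6) = 0
  c_4 = (-3)·(-1) + (3)·(1) + (4)·(3) + (-3)·(6) = 0
Writing each c_i in base p = 2:
  c_1 = 0
  c_2 = 1 = 1·2^0
  c_3 = 0
  c_4 = 0
λ_0 = (0, 1, 0, 0)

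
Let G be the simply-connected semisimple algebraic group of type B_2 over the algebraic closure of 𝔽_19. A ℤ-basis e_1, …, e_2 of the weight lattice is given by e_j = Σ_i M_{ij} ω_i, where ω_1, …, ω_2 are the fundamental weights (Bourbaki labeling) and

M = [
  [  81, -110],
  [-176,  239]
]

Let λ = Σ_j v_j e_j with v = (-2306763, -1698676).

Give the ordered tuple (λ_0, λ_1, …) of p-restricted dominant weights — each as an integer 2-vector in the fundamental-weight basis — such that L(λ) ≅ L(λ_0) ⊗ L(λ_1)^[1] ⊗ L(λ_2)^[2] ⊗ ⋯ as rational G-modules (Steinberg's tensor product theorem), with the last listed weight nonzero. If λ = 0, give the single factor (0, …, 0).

((2, 17), (3, 11), (18, 18))

Change of basis e → ω: c = M·v where v = (-2306763, -1698676):
  c_1 = 81*-2306763 + -110*-1698676 = 6557
  c_2 = -176*-2306763 + 239*-1698676 = 6724
Writing each c_i in base p = 19:
  c_1 = 6557 = 2·19^0 + 3·19^1 + 18·19^2
  c_2 = 6724 = 17·19^0 + 11·19^1 + 18·19^2
λ_0 = (2, 17)
λ_1 = (3, 11)
λ_2 = (18, 18)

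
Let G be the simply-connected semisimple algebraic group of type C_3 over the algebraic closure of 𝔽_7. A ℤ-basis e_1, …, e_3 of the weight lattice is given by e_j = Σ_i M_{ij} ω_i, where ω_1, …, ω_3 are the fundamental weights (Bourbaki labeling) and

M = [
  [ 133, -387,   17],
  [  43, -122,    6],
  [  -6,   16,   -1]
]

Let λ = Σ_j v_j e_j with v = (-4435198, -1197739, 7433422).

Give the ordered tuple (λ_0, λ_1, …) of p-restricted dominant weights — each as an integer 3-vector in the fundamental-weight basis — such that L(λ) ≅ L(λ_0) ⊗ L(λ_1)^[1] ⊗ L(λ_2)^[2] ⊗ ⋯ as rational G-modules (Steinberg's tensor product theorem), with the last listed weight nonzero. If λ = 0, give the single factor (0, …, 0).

((3, 4, 5), (3, 0, 3), (3, 4, 4), (6, 4, 5), (4, 4, 5))

Compute c_i = Σ_j M_{ij} v_j with v = (-4435198, -1197739, 7433422):
  c_1 = (133)·(-4435198) + (-387)·(-1197739) + 17·7433422 = 11833
  c_2 = (43)·(-4435198) + (-122)·(-1197739) + 6·7433422 = 11176
  c_3 = (-6)·(-4435198) + (16)·(-1197739) + (-1)·(7433422) = 13942
Writing each c_i in base p = 7:
  c_1 = 11833 = 3·7^0 + 3·7^1 + 3·7^2 + 6·7^3 + 4·7^4
  c_2 = 11176 = 4·7^0 + 0·7^1 + 4·7^2 + 4·7^3 + 4·7^4
  c_3 = 13942 = 5·7^0 + 3·7^1 + 4·7^2 + 5·7^3 + 5·7^4
λ_0 = (3, 4, 5)
λ_1 = (3, 0, 3)
λ_2 = (3, 4, 4)
λ_3 = (6, 4, 5)
λ_4 = (4, 4, 5)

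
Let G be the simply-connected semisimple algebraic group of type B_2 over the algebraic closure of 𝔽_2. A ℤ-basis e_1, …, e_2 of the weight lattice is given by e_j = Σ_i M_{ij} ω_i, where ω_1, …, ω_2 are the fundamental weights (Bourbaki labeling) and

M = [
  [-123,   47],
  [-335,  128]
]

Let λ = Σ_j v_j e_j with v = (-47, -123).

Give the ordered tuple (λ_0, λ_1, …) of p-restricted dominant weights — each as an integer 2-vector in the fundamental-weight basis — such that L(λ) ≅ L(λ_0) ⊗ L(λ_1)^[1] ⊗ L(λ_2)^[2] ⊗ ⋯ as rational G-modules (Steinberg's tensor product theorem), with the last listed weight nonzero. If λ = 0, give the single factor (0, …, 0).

Compute c_i = Σ_j M_{ij} v_j with v = (-47, -123):
  c_1 = -123*-47 + 47*-123 = 0
  c_2 = -335*-47 + 128*-123 = 1
Base-2 expansion of each c_i:
  c_1 = 0
  c_2 = 1 = 1·2^0
p-restricted factor λ_0 = (0, 1)

((0, 1),)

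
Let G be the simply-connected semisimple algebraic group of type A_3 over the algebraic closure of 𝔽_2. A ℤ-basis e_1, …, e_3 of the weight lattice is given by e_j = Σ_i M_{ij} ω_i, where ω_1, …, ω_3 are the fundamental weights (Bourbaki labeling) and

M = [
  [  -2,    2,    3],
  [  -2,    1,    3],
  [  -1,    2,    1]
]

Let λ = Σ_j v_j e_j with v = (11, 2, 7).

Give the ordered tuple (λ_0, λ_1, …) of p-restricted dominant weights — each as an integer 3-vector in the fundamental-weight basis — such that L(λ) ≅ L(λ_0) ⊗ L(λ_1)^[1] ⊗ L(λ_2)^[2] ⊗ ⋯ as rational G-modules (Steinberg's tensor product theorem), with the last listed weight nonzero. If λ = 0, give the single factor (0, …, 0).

((1, 1, 0), (1, 0, 0))

ω-coordinates c = M·v, v = (11, 2, 7):
  c_1 = (-2)·(11) + 2·2 + 3·7 = 3
  c_2 = (-2)·(11) + 1·2 + 3·7 = 1
  c_3 = (-1)·(11) + 2·2 + 1·7 = 0
Expand coordinatewise in base 2:
  c_1 = 3 = 1·2^0 + 1·2^1
  c_2 = 1 = 1·2^0
  c_3 = 0
Factor λ_0 = (1, 1, 0)
Factor λ_1 = (1, 0, 0)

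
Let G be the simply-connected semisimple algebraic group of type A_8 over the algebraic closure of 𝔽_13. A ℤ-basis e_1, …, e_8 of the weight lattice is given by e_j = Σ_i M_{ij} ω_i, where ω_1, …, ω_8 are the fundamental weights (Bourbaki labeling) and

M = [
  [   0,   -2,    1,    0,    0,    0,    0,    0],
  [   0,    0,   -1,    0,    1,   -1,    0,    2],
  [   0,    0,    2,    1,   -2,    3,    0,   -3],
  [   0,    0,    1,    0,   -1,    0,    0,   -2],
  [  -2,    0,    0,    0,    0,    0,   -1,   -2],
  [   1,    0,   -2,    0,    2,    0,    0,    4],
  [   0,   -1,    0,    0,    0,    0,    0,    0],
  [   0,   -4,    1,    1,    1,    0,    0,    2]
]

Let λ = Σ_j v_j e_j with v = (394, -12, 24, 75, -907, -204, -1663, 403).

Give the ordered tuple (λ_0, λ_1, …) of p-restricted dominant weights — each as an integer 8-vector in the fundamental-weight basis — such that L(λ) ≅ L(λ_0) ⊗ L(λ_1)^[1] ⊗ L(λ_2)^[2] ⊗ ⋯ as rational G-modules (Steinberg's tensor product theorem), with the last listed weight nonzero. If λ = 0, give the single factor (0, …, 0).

ω-coordinates c = M·v, v = (394, -12, 24, 75, -907, -204, -1663, 403):
  c_1 = (0)·(394) + (-2)·(-12) + (1)·(24) + (0)·(75) + (0)·(-907) + (0)·(-204) + (0)·(-1663) + (0)·(403) = 48
  c_2 = (0)·(394) + (0)·(-12) + (-1)·(24) + (0)·(75) + (1)·(-907) + (-1)·(-204) + (0)·(-1663) + (2)·(403) = 79
  c_3 = (0)·(394) + (0)·(-12) + (2)·(24) + (1)·(75) + (-2)·(-907) + (3)·(-204) + (0)·(-1663) + (-3)·(403) = 116
  c_4 = (0)·(394) + (0)·(-12) + (1)·(24) + (0)·(75) + (-1)·(-907) + (0)·(-204) + (0)·(-1663) + (-2)·(403) = 125
  c_5 = (-2)·(394) + (0)·(-12) + (0)·(24) + (0)·(75) + (0)·(-907) + (0)·(-204) + (-1)·(-1663) + (-2)·(403) = 69
  c_6 = (1)·(394) + (0)·(-12) + (-2)·(24) + (0)·(75) + (2)·(-907) + (0)·(-204) + (0)·(-1663) + (4)·(403) = 144
  c_7 = (0)·(394) + (-1)·(-12) + (0)·(24) + (0)·(75) + (0)·(-907) + (0)·(-204) + (0)·(-1663) + (0)·(403) = 12
  c_8 = (0)·(394) + (-4)·(-12) + (1)·(24) + (1)·(75) + (1)·(-907) + (0)·(-204) + (0)·(-1663) + (2)·(403) = 46
Writing each c_i in base p = 13:
  c_1 = 48 = 9·13^0 + 3·13^1
  c_2 = 79 = 1·13^0 + 6·13^1
  c_3 = 116 = 12·13^0 + 8·13^1
  c_4 = 125 = 8·13^0 + 9·13^1
  c_5 = 69 = 4·13^0 + 5·13^1
  c_6 = 144 = 1·13^0 + 11·13^1
  c_7 = 12 = 12·13^0
  c_8 = 46 = 7·13^0 + 3·13^1
p-restricted factor λ_0 = (9, 1, 12, 8, 4, 1, 12, 7)
p-restricted factor λ_1 = (3, 6, 8, 9, 5, 11, 0, 3)

((9, 1, 12, 8, 4, 1, 12, 7), (3, 6, 8, 9, 5, 11, 0, 3))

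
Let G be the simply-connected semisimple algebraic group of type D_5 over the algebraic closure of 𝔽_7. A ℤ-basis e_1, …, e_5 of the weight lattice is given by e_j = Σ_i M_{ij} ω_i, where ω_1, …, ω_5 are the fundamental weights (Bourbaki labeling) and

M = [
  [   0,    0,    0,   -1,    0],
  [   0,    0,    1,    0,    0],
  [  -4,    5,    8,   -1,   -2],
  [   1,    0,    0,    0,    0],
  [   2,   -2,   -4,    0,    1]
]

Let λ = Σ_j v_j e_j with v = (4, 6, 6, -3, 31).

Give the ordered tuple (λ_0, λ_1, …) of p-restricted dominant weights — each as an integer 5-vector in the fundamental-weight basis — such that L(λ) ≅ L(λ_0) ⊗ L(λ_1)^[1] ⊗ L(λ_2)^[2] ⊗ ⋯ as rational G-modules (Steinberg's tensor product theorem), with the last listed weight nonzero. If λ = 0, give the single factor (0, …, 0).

Converting to the ω-basis (c_i = row i of M dotted with v = (4, 6, 6, -3, 31)):
  c_1 = (0)·(4) + (0)·(6) + (0)·(6) + (-1)·(-3) + (0)·(31) = 3
  c_2 = (0)·(4) + (0)·(6) + (1)·(6) + (0)·(-3) + (0)·(31) = 6
  c_3 = (-4)·(4) + (5)·(6) + (8)·(6) + (-1)·(-3) + (-2)·(31) = 3
  c_4 = (1)·(4) + (0)·(6) + (0)·(6) + (0)·(-3) + (0)·(31) = 4
  c_5 = (2)·(4) + (-2)·(6) + (-4)·(6) + (0)·(-3) + (1)·(31) = 3
Expand coordinatewise in base 7:
  c_1 = 3 = 3·7^0
  c_2 = 6 = 6·7^0
  c_3 = 3 = 3·7^0
  c_4 = 4 = 4·7^0
  c_5 = 3 = 3·7^0
λ_0 = (3, 6, 3, 4, 3)

((3, 6, 3, 4, 3),)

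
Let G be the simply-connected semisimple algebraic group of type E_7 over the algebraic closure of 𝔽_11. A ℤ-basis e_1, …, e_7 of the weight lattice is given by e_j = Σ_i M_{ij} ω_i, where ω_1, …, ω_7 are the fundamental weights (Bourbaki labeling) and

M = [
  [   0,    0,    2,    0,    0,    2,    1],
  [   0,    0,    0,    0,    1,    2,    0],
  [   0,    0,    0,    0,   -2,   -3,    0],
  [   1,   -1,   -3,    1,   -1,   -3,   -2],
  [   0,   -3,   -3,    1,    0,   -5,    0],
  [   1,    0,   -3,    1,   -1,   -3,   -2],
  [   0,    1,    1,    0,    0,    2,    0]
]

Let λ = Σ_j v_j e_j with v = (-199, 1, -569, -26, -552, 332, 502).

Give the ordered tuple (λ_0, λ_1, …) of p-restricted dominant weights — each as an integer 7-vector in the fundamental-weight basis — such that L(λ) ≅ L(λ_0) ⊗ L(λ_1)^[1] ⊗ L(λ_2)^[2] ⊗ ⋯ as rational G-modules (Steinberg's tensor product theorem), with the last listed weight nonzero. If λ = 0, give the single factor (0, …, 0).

((6, 2, 9, 0, 7, 1, 8), (2, 10, 9, 3, 1, 3, 8))

ω-coordinates c = M·v, v = (-199, 1, -569, -26, -552, 332, 502):
  c_1 = 0*-199 + 0*1 + 2*-569 + 0*-26 + 0*-552 + 2*332 + 1*502 = 28
  c_2 = 0*-199 + 0*1 + 0*-569 + 0*-26 + 1*-552 + 2*332 + 0*502 = 112
  c_3 = 0*-199 + 0*1 + 0*-569 + 0*-26 + -2*-552 + -3*332 + 0*502 = 108
  c_4 = 1*-199 + -1*1 + -3*-569 + 1*-26 + -1*-552 + -3*332 + -2*502 = 33
  c_5 = 0*-199 + -3*1 + -3*-569 + 1*-26 + 0*-552 + -5*332 + 0*502 = 18
  c_6 = 1*-199 + 0*1 + -3*-569 + 1*-26 + -1*-552 + -3*332 + -2*502 = 34
  c_7 = 0*-199 + 1*1 + 1*-569 + 0*-26 + 0*-552 + 2*332 + 0*502 = 96
Base-11 expansion of each c_i:
  c_1 = 28 = 6·11^0 + 2·11^1
  c_2 = 112 = 2·11^0 + 10·11^1
  c_3 = 108 = 9·11^0 + 9·11^1
  c_4 = 33 = 0·11^0 + 3·11^1
  c_5 = 18 = 7·11^0 + 1·11^1
  c_6 = 34 = 1·11^0 + 3·11^1
  c_7 = 96 = 8·11^0 + 8·11^1
λ_0 = (6, 2, 9, 0, 7, 1, 8)
λ_1 = (2, 10, 9, 3, 1, 3, 8)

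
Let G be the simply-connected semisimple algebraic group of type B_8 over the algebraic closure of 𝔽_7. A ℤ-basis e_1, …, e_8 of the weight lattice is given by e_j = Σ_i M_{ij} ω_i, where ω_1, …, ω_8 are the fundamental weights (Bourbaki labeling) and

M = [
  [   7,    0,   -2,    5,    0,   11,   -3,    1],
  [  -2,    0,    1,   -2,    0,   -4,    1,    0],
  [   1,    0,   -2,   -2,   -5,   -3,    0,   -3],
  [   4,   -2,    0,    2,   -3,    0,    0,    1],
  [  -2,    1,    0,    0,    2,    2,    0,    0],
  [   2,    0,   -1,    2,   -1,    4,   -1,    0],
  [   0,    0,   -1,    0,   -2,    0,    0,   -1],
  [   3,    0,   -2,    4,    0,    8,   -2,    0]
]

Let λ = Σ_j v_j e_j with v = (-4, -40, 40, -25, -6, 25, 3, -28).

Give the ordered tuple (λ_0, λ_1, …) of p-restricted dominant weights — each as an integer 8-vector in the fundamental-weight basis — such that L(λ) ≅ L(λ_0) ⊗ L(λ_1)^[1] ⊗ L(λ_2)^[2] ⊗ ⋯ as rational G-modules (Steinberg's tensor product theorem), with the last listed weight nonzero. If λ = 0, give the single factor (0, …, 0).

Change of basis e → ω: c = M·v where v = (-4, -40, 40, -25, -6, 25, 3, -28):
  c_1 = (7)·(-4) + (0)·(-40) + (-2)·(40) + (5)·(-25) + (0)·(-6) + (11)·(25) + (-3)·(3) + (1)·(-28) = 5
  c_2 = (-2)·(-4) + (0)·(-40) + (1)·(40) + (-2)·(-25) + (0)·(-6) + (-4)·(25) + (1)·(3) + (0)·(-28) = 1
  c_3 = (1)·(-4) + (0)·(-40) + (-2)·(40) + (-2)·(-25) + (-5)·(-6) + (-3)·(25) + (0)·(3) + (-3)·(-28) = 5
  c_4 = (4)·(-4) + (-2)·(-40) + (0)·(40) + (2)·(-25) + (-3)·(-6) + (0)·(25) + (0)·(3) + (1)·(-28) = 4
  c_5 = (-2)·(-4) + (1)·(-40) + (0)·(40) + (0)·(-25) + (2)·(-6) + (2)·(25) + (0)·(3) + (0)·(-28) = 6
  c_6 = (2)·(-4) + (0)·(-40) + (-1)·(40) + (2)·(-25) + (-1)·(-6) + (4)·(25) + (-1)·(3) + (0)·(-28) = 5
  c_7 = (0)·(-4) + (0)·(-40) + (-1)·(40) + (0)·(-25) + (-2)·(-6) + (0)·(25) + (0)·(3) + (-1)·(-28) = 0
  c_8 = (3)·(-4) + (0)·(-40) + (-2)·(40) + (4)·(-25) + (0)·(-6) + (8)·(25) + (-2)·(3) + (0)·(-28) = 2
Writing each c_i in base p = 7:
  c_1 = 5 = 5·7^0
  c_2 = 1 = 1·7^0
  c_3 = 5 = 5·7^0
  c_4 = 4 = 4·7^0
  c_5 = 6 = 6·7^0
  c_6 = 5 = 5·7^0
  c_7 = 0
  c_8 = 2 = 2·7^0
p-restricted factor λ_0 = (5, 1, 5, 4, 6, 5, 0, 2)

((5, 1, 5, 4, 6, 5, 0, 2),)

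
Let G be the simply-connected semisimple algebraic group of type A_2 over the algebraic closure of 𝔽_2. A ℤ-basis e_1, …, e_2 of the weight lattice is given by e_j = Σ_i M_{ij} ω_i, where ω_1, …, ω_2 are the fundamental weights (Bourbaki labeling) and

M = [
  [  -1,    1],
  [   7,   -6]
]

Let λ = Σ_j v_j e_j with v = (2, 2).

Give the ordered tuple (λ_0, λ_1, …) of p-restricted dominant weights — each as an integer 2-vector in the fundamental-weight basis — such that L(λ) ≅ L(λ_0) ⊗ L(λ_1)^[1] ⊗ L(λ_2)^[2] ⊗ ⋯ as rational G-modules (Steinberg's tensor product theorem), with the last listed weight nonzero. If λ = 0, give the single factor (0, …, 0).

In the fundamental-weight basis, λ has coordinates c = M·v (v = (2, 2)):
  c_1 = (-1)·(2) + (1)·(2) = 0
  c_2 = (7)·(2) + (-6)·(2) = 2
Expand coordinatewise in base 2:
  c_1 = 0
  c_2 = 2 = 0·2^0 + 1·2^1
Factor λ_0 = (0, 0)
Factor λ_1 = (0, 1)

((0, 0), (0, 1))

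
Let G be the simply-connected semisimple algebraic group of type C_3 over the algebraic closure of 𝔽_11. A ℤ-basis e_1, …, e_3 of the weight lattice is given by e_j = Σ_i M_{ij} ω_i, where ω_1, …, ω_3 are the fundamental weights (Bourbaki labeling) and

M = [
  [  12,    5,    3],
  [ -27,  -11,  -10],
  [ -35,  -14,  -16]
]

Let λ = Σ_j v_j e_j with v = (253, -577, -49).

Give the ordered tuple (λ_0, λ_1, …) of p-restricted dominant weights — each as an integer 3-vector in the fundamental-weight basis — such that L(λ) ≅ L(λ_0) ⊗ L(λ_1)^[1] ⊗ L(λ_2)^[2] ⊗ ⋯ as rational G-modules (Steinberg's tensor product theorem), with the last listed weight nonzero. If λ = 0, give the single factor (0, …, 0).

ω-coordinates c = M·v, v = (253, -577, -49):
  c_1 = 12*253 + 5*-577 + 3*-49 = 4
  c_2 = -27*253 + -11*-577 + -10*-49 = 6
  c_3 = -35*253 + -14*-577 + -16*-49 = 7
Expand coordinatewise in base 11:
  c_1 = 4 = 4·11^0
  c_2 = 6 = 6·11^0
  c_3 = 7 = 7·11^0
p-restricted factor λ_0 = (4, 6, 7)

((4, 6, 7),)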